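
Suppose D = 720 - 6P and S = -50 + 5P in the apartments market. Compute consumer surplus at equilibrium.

Equilibrium: 720 - 6P = -50 + 5P gives P* = 70, Q* = 300.
Demand choke price (D = 0): P = 120.
CS = ½(120 − 70)(300) = 7500.

Consumer surplus = 7500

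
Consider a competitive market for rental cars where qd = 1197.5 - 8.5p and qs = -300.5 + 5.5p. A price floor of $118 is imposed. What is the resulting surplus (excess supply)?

Surplus = 154

Equilibrium price would be p* = 107, so the floor at 118 binds.
At p = 118: qd = 194.5, qs = 348.5.
Surplus = 348.5 − 194.5 = 154.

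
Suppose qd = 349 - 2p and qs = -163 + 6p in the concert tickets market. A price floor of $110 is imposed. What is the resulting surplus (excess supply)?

Surplus = 368

Equilibrium price would be p* = 64, so the floor at 110 binds.
At p = 110: qd = 129, qs = 497.
Surplus = 497 − 129 = 368.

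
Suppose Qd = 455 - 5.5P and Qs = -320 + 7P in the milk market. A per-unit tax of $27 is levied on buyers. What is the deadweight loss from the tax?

Deadweight loss = 1122.66

Pre-tax equilibrium: P* = 62, Q* = 114.
Tax on buyers shifts demand to Qd = 455 − 5.5(P + 27) = 306.5 - 5.5P.
306.5 - 5.5P = -320 + 7P gives seller price Ps = 50.12; buyers pay Pb = 50.12 + 27 = 77.12.
New quantity: Q = 455 − 5.5(77.12) = 30.84.
DWL = ½ × 27 × (114 − 30.84) = 1122.66.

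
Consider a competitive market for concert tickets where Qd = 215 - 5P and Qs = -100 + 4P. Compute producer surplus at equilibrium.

Equilibrium: 215 - 5P = -100 + 4P gives P* = 35, Q* = 40.
Supply starts at P = 25 (where Qs = 0).
PS = ½(35 − 25)(40) = 200.

Producer surplus = 200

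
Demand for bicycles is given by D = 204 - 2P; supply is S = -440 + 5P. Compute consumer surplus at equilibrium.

Equilibrium: 204 - 2P = -440 + 5P gives P* = 92, Q* = 20.
Demand choke price (D = 0): P = 102.
CS = ½(102 − 92)(20) = 100.

Consumer surplus = 100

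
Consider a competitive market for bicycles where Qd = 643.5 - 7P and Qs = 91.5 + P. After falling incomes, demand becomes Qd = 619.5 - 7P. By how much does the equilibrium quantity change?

Original equilibrium: P* = 69, Q* = 160.5.
New equilibrium: 619.5 - 7P = 91.5 + P, so 528 = 8P and P' = 66; Q' = 619.5 − 7(66) = 157.5.
Change in quantity: 157.5 − 160.5 = -3.

ΔQ = -3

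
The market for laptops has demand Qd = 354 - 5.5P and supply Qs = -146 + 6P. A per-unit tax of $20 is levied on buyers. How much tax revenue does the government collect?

Tax revenue = 26440/23

Pre-tax equilibrium: P* = 1000/23, Q* = 2642/23.
Tax on buyers shifts demand to Qd = 354 − 5.5(P + 20) = 244 - 5.5P.
244 - 5.5P = -146 + 6P gives seller price Ps = 780/23; buyers pay Pb = 780/23 + 20 = 1240/23.
New quantity: Q = 354 − 5.5(1240/23) = 1322/23.
Revenue = 20 × 1322/23 = 26440/23.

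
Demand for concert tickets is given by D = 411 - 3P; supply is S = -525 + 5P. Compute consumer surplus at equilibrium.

Equilibrium: 411 - 3P = -525 + 5P gives P* = 117, Q* = 60.
Demand choke price (D = 0): P = 137.
CS = ½(137 − 117)(60) = 600.

Consumer surplus = 600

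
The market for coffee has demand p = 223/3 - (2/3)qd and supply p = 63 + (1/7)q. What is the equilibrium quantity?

q* = 14

Set the two price expressions equal: 223/3 - (2/3)q = 63 + (1/7)q.
34/3 = (17/21)q, so q* = 14.
p* = 223/3 − (2/3)(14) = 65.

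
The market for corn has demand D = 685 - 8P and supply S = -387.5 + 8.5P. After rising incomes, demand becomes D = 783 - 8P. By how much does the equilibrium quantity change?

ΔQ = 1666/33

Original equilibrium: P* = 65, Q* = 165.
New equilibrium: 783 - 8P = -387.5 + 8.5P, so 1170.5 = 16.5P and P' = 2341/33; Q' = 783 − 8(2341/33) = 7111/33.
Change in quantity: 7111/33 − 165 = 1666/33.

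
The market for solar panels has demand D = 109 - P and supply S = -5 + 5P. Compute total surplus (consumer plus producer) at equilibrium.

Total surplus = 4860

Equilibrium: 109 - P = -5 + 5P gives P* = 19, Q* = 90.
Demand choke price: P = 109; supply starts at P = 1.
CS = ½(109 − 19)(90) = 4050; PS = ½(19 − 1)(90) = 810.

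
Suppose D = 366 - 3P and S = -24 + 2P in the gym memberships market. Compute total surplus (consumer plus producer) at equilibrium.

Equilibrium: 366 - 3P = -24 + 2P gives P* = 78, Q* = 132.
Demand choke price: P = 122; supply starts at P = 12.
CS = ½(122 − 78)(132) = 2904; PS = ½(78 − 12)(132) = 4356.

Total surplus = 7260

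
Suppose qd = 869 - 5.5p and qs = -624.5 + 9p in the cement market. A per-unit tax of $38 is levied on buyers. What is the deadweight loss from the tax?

Pre-tax equilibrium: p* = 103, q* = 302.5.
Tax on buyers shifts demand to qd = 869 − 5.5(p + 38) = 660 - 5.5p.
660 - 5.5p = -624.5 + 9p gives seller price ps = 2569/29; buyers pay pb = 2569/29 + 38 = 3671/29.
New quantity: q = 869 − 5.5(3671/29) = 10021/58.
DWL = ½ × 38 × (302.5 − 10021/58) = 71478/29.

Deadweight loss = 71478/29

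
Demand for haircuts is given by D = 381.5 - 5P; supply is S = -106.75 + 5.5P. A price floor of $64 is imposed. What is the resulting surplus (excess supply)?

Surplus = 183.75

Equilibrium price would be P* = 46.5, so the floor at 64 binds.
At P = 64: D = 61.5, S = 245.25.
Surplus = 245.25 − 61.5 = 183.75.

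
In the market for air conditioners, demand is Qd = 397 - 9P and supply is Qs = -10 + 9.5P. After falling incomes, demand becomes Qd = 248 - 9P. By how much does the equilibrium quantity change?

Original equilibrium: P* = 22, Q* = 199.
New equilibrium: 248 - 9P = -10 + 9.5P, so 258 = 18.5P and P' = 516/37; Q' = 248 − 9(516/37) = 4532/37.
Change in quantity: 4532/37 − 199 = -2831/37.

ΔQ = -2831/37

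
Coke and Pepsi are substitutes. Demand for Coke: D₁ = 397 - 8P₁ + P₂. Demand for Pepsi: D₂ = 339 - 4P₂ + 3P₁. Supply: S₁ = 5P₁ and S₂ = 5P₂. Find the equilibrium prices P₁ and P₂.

Market 1: 397 - 8P₁ + P₂ = 5P₁ → 13P₁ - P₂ = 397.
Market 2: 9P₂ - 3P₁ = 339.
Eliminating P₂: 9×(1) + 1×(2) gives 114P₁ = 3912, so P₁ = 652/19.
Back-substitute into (2): P₂ = (339 + 3×652/19) / 9 = 933/19.

P₁ = 652/19, P₂ = 933/19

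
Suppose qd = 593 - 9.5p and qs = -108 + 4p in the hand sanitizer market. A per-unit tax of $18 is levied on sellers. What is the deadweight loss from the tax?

Pre-tax equilibrium: p* = 1402/27, q* = 2692/27.
Tax on sellers shifts supply to qs = -108 + 4(p − 18) = -180 + 4p.
593 - 9.5p = -180 + 4p gives buyer price pb = 1546/27; sellers receive ps = 1546/27 − 18 = 1060/27.
New quantity: q = 593 − 9.5(1546/27) = 1324/27.
DWL = ½ × 18 × (2692/27 − 1324/27) = 456.

Deadweight loss = 456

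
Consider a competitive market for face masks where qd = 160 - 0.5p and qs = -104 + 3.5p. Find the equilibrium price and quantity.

p* = 66, q* = 127

Set qd = qs: 160 - 0.5p = -104 + 3.5p.
264 = 4p, so p* = 66.
q* = 160 − 0.5(66) = 127.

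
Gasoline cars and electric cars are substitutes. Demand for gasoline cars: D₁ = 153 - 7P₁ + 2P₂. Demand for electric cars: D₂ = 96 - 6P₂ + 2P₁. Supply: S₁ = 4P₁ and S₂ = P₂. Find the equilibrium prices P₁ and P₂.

Market 1: 153 - 7P₁ + 2P₂ = 4P₁ → 11P₁ - 2P₂ = 153.
Market 2: 7P₂ - 2P₁ = 96.
Eliminating P₂: 7×(1) + 2×(2) gives 73P₁ = 1263, so P₁ = 1263/73.
Back-substitute into (2): P₂ = (96 + 2×1263/73) / 7 = 1362/73.

P₁ = 1263/73, P₂ = 1362/73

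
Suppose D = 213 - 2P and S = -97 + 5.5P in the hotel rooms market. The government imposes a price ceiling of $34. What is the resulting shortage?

Shortage = 55

Equilibrium price would be P* = 124/3, so the ceiling at 34 binds.
At P = 34: D = 213 − 2(34) = 145, S = -97 + 5.5(34) = 90.
Shortage = 145 − 90 = 55.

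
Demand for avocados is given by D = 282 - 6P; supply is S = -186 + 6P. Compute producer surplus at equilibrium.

Producer surplus = 192

Equilibrium: 282 - 6P = -186 + 6P gives P* = 39, Q* = 48.
Supply starts at P = 31 (where S = 0).
PS = ½(39 − 31)(48) = 192.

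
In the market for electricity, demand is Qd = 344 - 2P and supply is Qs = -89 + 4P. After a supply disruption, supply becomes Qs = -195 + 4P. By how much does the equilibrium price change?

ΔP = 53/3

Original equilibrium: P* = 433/6, Q* = 599/3.
New equilibrium: 344 - 2P = -195 + 4P, so 539 = 6P and P' = 539/6; Q' = 344 − 2(539/6) = 493/3.
Change in price: 539/6 − 433/6 = 53/3.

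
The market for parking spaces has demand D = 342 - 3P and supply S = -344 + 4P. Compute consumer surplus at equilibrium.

Equilibrium: 342 - 3P = -344 + 4P gives P* = 98, Q* = 48.
Demand choke price (D = 0): P = 114.
CS = ½(114 − 98)(48) = 384.

Consumer surplus = 384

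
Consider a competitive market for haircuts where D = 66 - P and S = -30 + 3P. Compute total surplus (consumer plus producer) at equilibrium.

Total surplus = 1176

Equilibrium: 66 - P = -30 + 3P gives P* = 24, Q* = 42.
Demand choke price: P = 66; supply starts at P = 10.
CS = ½(66 − 24)(42) = 882; PS = ½(24 − 10)(42) = 294.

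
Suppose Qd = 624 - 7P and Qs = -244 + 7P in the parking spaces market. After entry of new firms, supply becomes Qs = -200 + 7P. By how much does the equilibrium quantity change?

ΔQ = 22

Original equilibrium: P* = 62, Q* = 190.
New equilibrium: 624 - 7P = -200 + 7P, so 824 = 14P and P' = 412/7; Q' = 624 − 7(412/7) = 212.
Change in quantity: 212 − 190 = 22.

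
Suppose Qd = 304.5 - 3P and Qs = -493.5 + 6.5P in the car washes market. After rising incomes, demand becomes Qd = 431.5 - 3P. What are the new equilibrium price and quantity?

P' = 1850/19, Q' = 5297/38

Original equilibrium: P* = 84, Q* = 52.5.
New equilibrium: 431.5 - 3P = -493.5 + 6.5P, so 925 = 9.5P and P' = 1850/19; Q' = 431.5 − 3(1850/19) = 5297/38.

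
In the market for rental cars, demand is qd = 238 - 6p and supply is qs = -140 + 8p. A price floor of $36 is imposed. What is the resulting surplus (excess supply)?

Equilibrium price would be p* = 27, so the floor at 36 binds.
At p = 36: qd = 22, qs = 148.
Surplus = 148 − 22 = 126.

Surplus = 126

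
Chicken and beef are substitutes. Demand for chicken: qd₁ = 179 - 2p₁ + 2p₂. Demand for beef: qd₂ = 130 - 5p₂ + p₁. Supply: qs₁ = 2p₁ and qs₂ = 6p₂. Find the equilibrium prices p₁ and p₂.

Market 1: 179 - 2p₁ + 2p₂ = 2p₁ → 4p₁ - 2p₂ = 179.
Market 2: 11p₂ - p₁ = 130.
Eliminating p₂: 11×(1) + 2×(2) gives 42p₁ = 2229, so p₁ = 743/14.
Back-substitute into (2): p₂ = (130 + 1×743/14) / 11 = 233/14.

p₁ = 743/14, p₂ = 233/14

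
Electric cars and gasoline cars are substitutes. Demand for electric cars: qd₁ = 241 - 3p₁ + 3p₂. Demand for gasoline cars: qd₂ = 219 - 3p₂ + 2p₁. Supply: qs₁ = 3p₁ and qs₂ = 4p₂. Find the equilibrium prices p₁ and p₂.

p₁ = 586/9, p₂ = 449/9

Market 1: 241 - 3p₁ + 3p₂ = 3p₁ → 6p₁ - 3p₂ = 241.
Market 2: 7p₂ - 2p₁ = 219.
Eliminating p₂: 7×(1) + 3×(2) gives 36p₁ = 2344, so p₁ = 586/9.
Back-substitute into (2): p₂ = (219 + 2×586/9) / 7 = 449/9.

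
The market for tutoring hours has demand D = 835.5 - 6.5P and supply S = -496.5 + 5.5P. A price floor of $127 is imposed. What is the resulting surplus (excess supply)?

Equilibrium price would be P* = 111, so the floor at 127 binds.
At P = 127: D = 10, S = 202.
Surplus = 202 − 10 = 192.

Surplus = 192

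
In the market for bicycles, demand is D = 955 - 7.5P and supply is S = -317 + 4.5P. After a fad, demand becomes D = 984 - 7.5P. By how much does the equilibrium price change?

Original equilibrium: P* = 106, Q* = 160.
New equilibrium: 984 - 7.5P = -317 + 4.5P, so 1301 = 12P and P' = 1301/12; Q' = 984 − 7.5(1301/12) = 170.875.
Change in price: 1301/12 − 106 = 29/12.

ΔP = 29/12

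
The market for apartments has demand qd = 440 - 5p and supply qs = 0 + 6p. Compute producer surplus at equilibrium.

Producer surplus = 4800

Equilibrium: 440 - 5p = 0 + 6p gives p* = 40, q* = 240.
Supply starts at p = 0 (where qs = 0).
PS = ½(40 − 0)(240) = 4800.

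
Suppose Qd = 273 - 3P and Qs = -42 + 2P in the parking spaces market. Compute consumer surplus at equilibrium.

Equilibrium: 273 - 3P = -42 + 2P gives P* = 63, Q* = 84.
Demand choke price (Qd = 0): P = 91.
CS = ½(91 − 63)(84) = 1176.

Consumer surplus = 1176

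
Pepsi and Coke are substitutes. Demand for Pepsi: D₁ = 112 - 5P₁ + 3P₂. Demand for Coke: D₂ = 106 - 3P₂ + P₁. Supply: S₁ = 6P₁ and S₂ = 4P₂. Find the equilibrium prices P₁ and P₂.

P₁ = 551/37, P₂ = 639/37

Market 1: 112 - 5P₁ + 3P₂ = 6P₁ → 11P₁ - 3P₂ = 112.
Market 2: 7P₂ - P₁ = 106.
Eliminating P₂: 7×(1) + 3×(2) gives 74P₁ = 1102, so P₁ = 551/37.
Back-substitute into (2): P₂ = (106 + 1×551/37) / 7 = 639/37.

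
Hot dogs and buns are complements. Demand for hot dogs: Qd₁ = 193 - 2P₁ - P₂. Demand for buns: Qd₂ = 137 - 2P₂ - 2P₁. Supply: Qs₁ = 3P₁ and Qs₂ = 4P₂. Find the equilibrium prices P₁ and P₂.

P₁ = 1021/28, P₂ = 299/28

Market 1: 193 - 2P₁ - P₂ = 3P₁ → 5P₁ + P₂ = 193.
Market 2: 6P₂ + 2P₁ = 137.
Eliminating P₂: 6×(1) − 1×(2) gives 28P₁ = 1021, so P₁ = 1021/28.
Back-substitute into (2): P₂ = (137 − 2×1021/28) / 6 = 299/28.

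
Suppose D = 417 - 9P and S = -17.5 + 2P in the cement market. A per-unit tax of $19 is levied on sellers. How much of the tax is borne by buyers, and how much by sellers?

Pre-tax equilibrium: P* = 39.5, Q* = 61.5.
Tax on sellers shifts supply to S = -17.5 + 2(P − 19) = -55.5 + 2P.
417 - 9P = -55.5 + 2P gives buyer price Pb = 945/22; sellers receive Ps = 945/22 − 19 = 527/22.
New quantity: Q = 417 − 9(945/22) = 669/22.
Buyer burden = 945/22 − 39.5 = 38/11; seller burden = 39.5 − 527/22 = 171/11.

Buyers bear 38/11, sellers bear 171/11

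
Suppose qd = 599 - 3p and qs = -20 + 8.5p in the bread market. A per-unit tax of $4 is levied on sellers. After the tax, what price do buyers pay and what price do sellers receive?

Pre-tax equilibrium: p* = 1238/23, q* = 10063/23.
Tax on sellers shifts supply to qs = -20 + 8.5(p − 4) = -54 + 8.5p.
599 - 3p = -54 + 8.5p gives buyer price pb = 1306/23; sellers receive ps = 1306/23 − 4 = 1214/23.
New quantity: q = 599 − 3(1306/23) = 9859/23.

Buyers pay 1306/23, sellers receive 1214/23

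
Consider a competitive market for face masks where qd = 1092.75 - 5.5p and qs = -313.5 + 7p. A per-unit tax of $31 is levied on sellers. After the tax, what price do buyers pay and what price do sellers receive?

Buyers pay $129.86, sellers receive $98.86

Pre-tax equilibrium: p* = 112.5, q* = 474.
Tax on sellers shifts supply to qs = -313.5 + 7(p − 31) = -530.5 + 7p.
1092.75 - 5.5p = -530.5 + 7p gives buyer price pb = 129.86; sellers receive ps = 129.86 − 31 = 98.86.
New quantity: q = 1092.75 − 5.5(129.86) = 378.52.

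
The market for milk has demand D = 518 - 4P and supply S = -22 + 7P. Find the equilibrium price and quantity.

Set D = S: 518 - 4P = -22 + 7P.
540 = 11P, so P* = 540/11.
Q* = 518 − 4(540/11) = 3538/11.

P* = 540/11, Q* = 3538/11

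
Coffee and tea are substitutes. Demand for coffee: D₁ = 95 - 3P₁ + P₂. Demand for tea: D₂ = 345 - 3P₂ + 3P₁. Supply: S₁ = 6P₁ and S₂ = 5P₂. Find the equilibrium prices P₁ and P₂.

Market 1: 95 - 3P₁ + P₂ = 6P₁ → 9P₁ - P₂ = 95.
Market 2: 8P₂ - 3P₁ = 345.
Eliminating P₂: 8×(1) + 1×(2) gives 69P₁ = 1105, so P₁ = 1105/69.
Back-substitute into (2): P₂ = (345 + 3×1105/69) / 8 = 1130/23.

P₁ = 1105/69, P₂ = 1130/23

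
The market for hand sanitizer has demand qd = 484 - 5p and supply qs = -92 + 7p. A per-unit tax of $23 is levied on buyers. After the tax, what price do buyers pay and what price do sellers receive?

Buyers pay 737/12, sellers receive 461/12

Pre-tax equilibrium: p* = 48, q* = 244.
Tax on buyers shifts demand to qd = 484 − 5(p + 23) = 369 - 5p.
369 - 5p = -92 + 7p gives seller price ps = 461/12; buyers pay pb = 461/12 + 23 = 737/12.
New quantity: q = 484 − 5(737/12) = 2123/12.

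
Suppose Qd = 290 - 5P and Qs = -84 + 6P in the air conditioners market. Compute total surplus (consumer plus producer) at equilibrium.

Equilibrium: 290 - 5P = -84 + 6P gives P* = 34, Q* = 120.
Demand choke price: P = 58; supply starts at P = 14.
CS = ½(58 − 34)(120) = 1440; PS = ½(34 − 14)(120) = 1200.

Total surplus = 2640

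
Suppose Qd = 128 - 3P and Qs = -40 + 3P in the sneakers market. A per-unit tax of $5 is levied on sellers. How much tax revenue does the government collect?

Tax revenue = 182.5

Pre-tax equilibrium: P* = 28, Q* = 44.
Tax on sellers shifts supply to Qs = -40 + 3(P − 5) = -55 + 3P.
128 - 3P = -55 + 3P gives buyer price Pb = 30.5; sellers receive Ps = 30.5 − 5 = 25.5.
New quantity: Q = 128 − 3(30.5) = 36.5.
Revenue = 5 × 36.5 = 182.5.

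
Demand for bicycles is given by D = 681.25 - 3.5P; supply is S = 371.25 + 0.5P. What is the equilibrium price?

P* = 77.5

Set D = S: 681.25 - 3.5P = 371.25 + 0.5P.
310 = 4P, so P* = 77.5.
Q* = 681.25 − 3.5(77.5) = 410.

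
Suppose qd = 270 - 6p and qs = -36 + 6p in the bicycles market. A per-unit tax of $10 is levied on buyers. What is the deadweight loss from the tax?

Pre-tax equilibrium: p* = 25.5, q* = 117.
Tax on buyers shifts demand to qd = 270 − 6(p + 10) = 210 - 6p.
210 - 6p = -36 + 6p gives seller price ps = 20.5; buyers pay pb = 20.5 + 10 = 30.5.
New quantity: q = 270 − 6(30.5) = 87.
DWL = ½ × 10 × (117 − 87) = 150.

Deadweight loss = 150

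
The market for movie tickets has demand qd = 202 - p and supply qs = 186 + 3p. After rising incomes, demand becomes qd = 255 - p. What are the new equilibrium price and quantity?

p' = 17.25, q' = 237.75

Original equilibrium: p* = 4, q* = 198.
New equilibrium: 255 - p = 186 + 3p, so 69 = 4p and p' = 17.25; q' = 255 − 1(17.25) = 237.75.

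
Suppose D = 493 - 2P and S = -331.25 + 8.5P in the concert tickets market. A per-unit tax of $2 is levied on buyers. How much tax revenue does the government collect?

Pre-tax equilibrium: P* = 78.5, Q* = 336.
Tax on buyers shifts demand to D = 493 − 2(P + 2) = 489 - 2P.
489 - 2P = -331.25 + 8.5P gives seller price Ps = 3281/42; buyers pay Pb = 3281/42 + 2 = 3365/42.
New quantity: Q = 493 − 2(3365/42) = 6988/21.
Revenue = 2 × 6988/21 = 13976/21.

Tax revenue = 13976/21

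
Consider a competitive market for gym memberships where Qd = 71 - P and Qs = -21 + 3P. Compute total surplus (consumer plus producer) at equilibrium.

Equilibrium: 71 - P = -21 + 3P gives P* = 23, Q* = 48.
Demand choke price: P = 71; supply starts at P = 7.
CS = ½(71 − 23)(48) = 1152; PS = ½(23 − 7)(48) = 384.

Total surplus = 1536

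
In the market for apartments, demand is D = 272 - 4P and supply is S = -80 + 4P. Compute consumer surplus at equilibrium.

Consumer surplus = 1152

Equilibrium: 272 - 4P = -80 + 4P gives P* = 44, Q* = 96.
Demand choke price (D = 0): P = 68.
CS = ½(68 − 44)(96) = 1152.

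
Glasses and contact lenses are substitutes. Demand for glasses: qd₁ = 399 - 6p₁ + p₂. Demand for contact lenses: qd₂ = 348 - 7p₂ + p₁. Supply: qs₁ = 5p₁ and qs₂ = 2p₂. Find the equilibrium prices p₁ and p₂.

p₁ = 3939/98, p₂ = 4227/98

Market 1: 399 - 6p₁ + p₂ = 5p₁ → 11p₁ - p₂ = 399.
Market 2: 9p₂ - p₁ = 348.
Eliminating p₂: 9×(1) + 1×(2) gives 98p₁ = 3939, so p₁ = 3939/98.
Back-substitute into (2): p₂ = (348 + 1×3939/98) / 9 = 4227/98.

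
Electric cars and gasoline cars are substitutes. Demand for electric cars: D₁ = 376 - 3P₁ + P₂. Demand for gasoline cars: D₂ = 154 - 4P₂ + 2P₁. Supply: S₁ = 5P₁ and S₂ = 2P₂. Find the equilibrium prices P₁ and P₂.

Market 1: 376 - 3P₁ + P₂ = 5P₁ → 8P₁ - P₂ = 376.
Market 2: 6P₂ - 2P₁ = 154.
Eliminating P₂: 6×(1) + 1×(2) gives 46P₁ = 2410, so P₁ = 1205/23.
Back-substitute into (2): P₂ = (154 + 2×1205/23) / 6 = 992/23.

P₁ = 1205/23, P₂ = 992/23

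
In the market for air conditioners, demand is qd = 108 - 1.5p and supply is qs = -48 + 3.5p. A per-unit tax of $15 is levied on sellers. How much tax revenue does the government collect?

Tax revenue = 681.75

Pre-tax equilibrium: p* = 31.2, q* = 61.2.
Tax on sellers shifts supply to qs = -48 + 3.5(p − 15) = -100.5 + 3.5p.
108 - 1.5p = -100.5 + 3.5p gives buyer price pb = 41.7; sellers receive ps = 41.7 − 15 = 26.7.
New quantity: q = 108 − 1.5(41.7) = 45.45.
Revenue = 15 × 45.45 = 681.75.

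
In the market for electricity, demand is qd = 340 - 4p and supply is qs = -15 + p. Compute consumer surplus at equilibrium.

Equilibrium: 340 - 4p = -15 + p gives p* = 71, q* = 56.
Demand choke price (qd = 0): p = 85.
CS = ½(85 − 71)(56) = 392.

Consumer surplus = 392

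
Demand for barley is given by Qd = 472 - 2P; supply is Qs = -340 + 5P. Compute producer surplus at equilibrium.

Equilibrium: 472 - 2P = -340 + 5P gives P* = 116, Q* = 240.
Supply starts at P = 68 (where Qs = 0).
PS = ½(116 − 68)(240) = 5760.

Producer surplus = 5760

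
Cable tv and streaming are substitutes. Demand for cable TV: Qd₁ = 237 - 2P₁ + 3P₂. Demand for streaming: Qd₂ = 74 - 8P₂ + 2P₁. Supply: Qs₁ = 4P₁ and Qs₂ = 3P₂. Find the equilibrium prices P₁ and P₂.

Market 1: 237 - 2P₁ + 3P₂ = 4P₁ → 6P₁ - 3P₂ = 237.
Market 2: 11P₂ - 2P₁ = 74.
Eliminating P₂: 11×(1) + 3×(2) gives 60P₁ = 2829, so P₁ = 47.15.
Back-substitute into (2): P₂ = (74 + 2×47.15) / 11 = 15.3.

P₁ = 47.15, P₂ = 15.3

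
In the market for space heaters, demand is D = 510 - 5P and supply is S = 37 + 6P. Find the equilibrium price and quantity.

Set D = S: 510 - 5P = 37 + 6P.
473 = 11P, so P* = 43.
Q* = 510 − 5(43) = 295.

P* = 43, Q* = 295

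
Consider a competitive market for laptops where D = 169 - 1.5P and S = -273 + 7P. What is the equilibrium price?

P* = 52

Set D = S: 169 - 1.5P = -273 + 7P.
442 = 8.5P, so P* = 52.
Q* = 169 − 1.5(52) = 91.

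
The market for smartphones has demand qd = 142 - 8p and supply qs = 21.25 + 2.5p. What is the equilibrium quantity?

q* = 50

Set qd = qs: 142 - 8p = 21.25 + 2.5p.
120.75 = 10.5p, so p* = 11.5.
q* = 142 − 8(11.5) = 50.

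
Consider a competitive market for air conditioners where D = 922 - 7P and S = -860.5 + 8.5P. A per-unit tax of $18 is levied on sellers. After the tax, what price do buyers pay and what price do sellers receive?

Pre-tax equilibrium: P* = 115, Q* = 117.
Tax on sellers shifts supply to S = -860.5 + 8.5(P − 18) = -1013.5 + 8.5P.
922 - 7P = -1013.5 + 8.5P gives buyer price Pb = 3871/31; sellers receive Ps = 3871/31 − 18 = 3313/31.
New quantity: Q = 922 − 7(3871/31) = 1485/31.

Buyers pay 3871/31, sellers receive 3313/31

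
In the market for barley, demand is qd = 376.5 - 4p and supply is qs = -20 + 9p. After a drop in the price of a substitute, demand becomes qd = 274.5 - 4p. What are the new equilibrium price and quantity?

p' = 589/26, q' = 4781/26

Original equilibrium: p* = 30.5, q* = 254.5.
New equilibrium: 274.5 - 4p = -20 + 9p, so 294.5 = 13p and p' = 589/26; q' = 274.5 − 4(589/26) = 4781/26.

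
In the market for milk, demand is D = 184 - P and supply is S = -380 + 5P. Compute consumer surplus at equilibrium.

Equilibrium: 184 - P = -380 + 5P gives P* = 94, Q* = 90.
Demand choke price (D = 0): P = 184.
CS = ½(184 − 94)(90) = 4050.

Consumer surplus = 4050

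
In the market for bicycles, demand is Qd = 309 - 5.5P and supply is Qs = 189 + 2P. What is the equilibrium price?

Set Qd = Qs: 309 - 5.5P = 189 + 2P.
120 = 7.5P, so P* = 16.
Q* = 309 − 5.5(16) = 221.

P* = 16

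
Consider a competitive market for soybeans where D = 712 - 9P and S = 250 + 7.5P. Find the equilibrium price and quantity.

P* = 28, Q* = 460

Set D = S: 712 - 9P = 250 + 7.5P.
462 = 16.5P, so P* = 28.
Q* = 712 − 9(28) = 460.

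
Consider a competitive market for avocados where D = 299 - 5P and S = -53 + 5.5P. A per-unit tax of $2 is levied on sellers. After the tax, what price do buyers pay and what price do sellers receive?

Pre-tax equilibrium: P* = 704/21, Q* = 2759/21.
Tax on sellers shifts supply to S = -53 + 5.5(P − 2) = -64 + 5.5P.
299 - 5P = -64 + 5.5P gives buyer price Pb = 242/7; sellers receive Ps = 242/7 − 2 = 228/7.
New quantity: Q = 299 − 5(242/7) = 883/7.

Buyers pay 242/7, sellers receive 228/7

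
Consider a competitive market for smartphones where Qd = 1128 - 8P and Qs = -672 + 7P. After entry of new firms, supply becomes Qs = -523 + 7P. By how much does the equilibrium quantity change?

ΔQ = 1192/15

Original equilibrium: P* = 120, Q* = 168.
New equilibrium: 1128 - 8P = -523 + 7P, so 1651 = 15P and P' = 1651/15; Q' = 1128 − 8(1651/15) = 3712/15.
Change in quantity: 3712/15 − 168 = 1192/15.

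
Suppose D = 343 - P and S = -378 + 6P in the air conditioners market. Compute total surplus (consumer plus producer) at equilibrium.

Equilibrium: 343 - P = -378 + 6P gives P* = 103, Q* = 240.
Demand choke price: P = 343; supply starts at P = 63.
CS = ½(343 − 103)(240) = 28800; PS = ½(103 − 63)(240) = 4800.

Total surplus = 33600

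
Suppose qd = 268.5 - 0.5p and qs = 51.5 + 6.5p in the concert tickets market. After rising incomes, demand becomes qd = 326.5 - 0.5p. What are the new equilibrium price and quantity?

p' = 275/7, q' = 2148/7

Original equilibrium: p* = 31, q* = 253.
New equilibrium: 326.5 - 0.5p = 51.5 + 6.5p, so 275 = 7p and p' = 275/7; q' = 326.5 − 0.5(275/7) = 2148/7.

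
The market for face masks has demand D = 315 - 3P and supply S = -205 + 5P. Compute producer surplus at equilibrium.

Producer surplus = 1440

Equilibrium: 315 - 3P = -205 + 5P gives P* = 65, Q* = 120.
Supply starts at P = 41 (where S = 0).
PS = ½(65 − 41)(120) = 1440.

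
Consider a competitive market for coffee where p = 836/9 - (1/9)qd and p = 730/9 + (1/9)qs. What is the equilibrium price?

p* = 87

Set the two price expressions equal: 836/9 - (1/9)q = 730/9 + (1/9)q.
106/9 = (2/9)q, so q* = 53.
p* = 836/9 − (1/9)(53) = 87.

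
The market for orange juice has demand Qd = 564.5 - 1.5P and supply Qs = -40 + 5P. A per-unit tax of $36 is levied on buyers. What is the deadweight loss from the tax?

Pre-tax equilibrium: P* = 93, Q* = 425.
Tax on buyers shifts demand to Qd = 564.5 − 1.5(P + 36) = 510.5 - 1.5P.
510.5 - 1.5P = -40 + 5P gives seller price Ps = 1101/13; buyers pay Pb = 1101/13 + 36 = 1569/13.
New quantity: Q = 564.5 − 1.5(1569/13) = 4985/13.
DWL = ½ × 36 × (425 − 4985/13) = 9720/13.

Deadweight loss = 9720/13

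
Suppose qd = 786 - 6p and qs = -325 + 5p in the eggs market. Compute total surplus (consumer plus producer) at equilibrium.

Equilibrium: 786 - 6p = -325 + 5p gives p* = 101, q* = 180.
Demand choke price: p = 131; supply starts at p = 65.
CS = ½(131 − 101)(180) = 2700; PS = ½(101 − 65)(180) = 3240.

Total surplus = 5940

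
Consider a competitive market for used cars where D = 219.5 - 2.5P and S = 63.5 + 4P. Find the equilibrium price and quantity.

P* = 24, Q* = 159.5

Set D = S: 219.5 - 2.5P = 63.5 + 4P.
156 = 6.5P, so P* = 24.
Q* = 219.5 − 2.5(24) = 159.5.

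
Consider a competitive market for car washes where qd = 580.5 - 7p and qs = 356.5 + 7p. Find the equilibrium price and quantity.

p* = 16, q* = 468.5

Set qd = qs: 580.5 - 7p = 356.5 + 7p.
224 = 14p, so p* = 16.
q* = 580.5 − 7(16) = 468.5.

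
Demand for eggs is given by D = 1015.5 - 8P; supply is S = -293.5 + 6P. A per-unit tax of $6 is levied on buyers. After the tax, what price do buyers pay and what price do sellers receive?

Buyers pay 1345/14, sellers receive 1261/14

Pre-tax equilibrium: P* = 93.5, Q* = 267.5.
Tax on buyers shifts demand to D = 1015.5 − 8(P + 6) = 967.5 - 8P.
967.5 - 8P = -293.5 + 6P gives seller price Ps = 1261/14; buyers pay Pb = 1261/14 + 6 = 1345/14.
New quantity: Q = 1015.5 − 8(1345/14) = 3457/14.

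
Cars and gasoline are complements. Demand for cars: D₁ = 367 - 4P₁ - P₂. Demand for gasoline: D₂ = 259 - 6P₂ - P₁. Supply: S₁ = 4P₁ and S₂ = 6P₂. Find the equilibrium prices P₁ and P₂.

P₁ = 829/19, P₂ = 341/19

Market 1: 367 - 4P₁ - P₂ = 4P₁ → 8P₁ + P₂ = 367.
Market 2: 12P₂ + P₁ = 259.
Eliminating P₂: 12×(1) − 1×(2) gives 95P₁ = 4145, so P₁ = 829/19.
Back-substitute into (2): P₂ = (259 − 1×829/19) / 12 = 341/19.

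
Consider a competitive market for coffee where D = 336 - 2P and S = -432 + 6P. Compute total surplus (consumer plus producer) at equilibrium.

Total surplus = 6912

Equilibrium: 336 - 2P = -432 + 6P gives P* = 96, Q* = 144.
Demand choke price: P = 168; supply starts at P = 72.
CS = ½(168 − 96)(144) = 5184; PS = ½(96 − 72)(144) = 1728.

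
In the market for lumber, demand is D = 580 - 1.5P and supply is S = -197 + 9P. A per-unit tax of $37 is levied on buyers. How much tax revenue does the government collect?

Tax revenue = 109150/7

Pre-tax equilibrium: P* = 74, Q* = 469.
Tax on buyers shifts demand to D = 580 − 1.5(P + 37) = 524.5 - 1.5P.
524.5 - 1.5P = -197 + 9P gives seller price Ps = 481/7; buyers pay Pb = 481/7 + 37 = 740/7.
New quantity: Q = 580 − 1.5(740/7) = 2950/7.
Revenue = 37 × 2950/7 = 109150/7.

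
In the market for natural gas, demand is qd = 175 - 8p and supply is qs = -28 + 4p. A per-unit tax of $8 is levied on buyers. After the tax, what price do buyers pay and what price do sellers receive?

Pre-tax equilibrium: p* = 203/12, q* = 119/3.
Tax on buyers shifts demand to qd = 175 − 8(p + 8) = 111 - 8p.
111 - 8p = -28 + 4p gives seller price ps = 139/12; buyers pay pb = 139/12 + 8 = 235/12.
New quantity: q = 175 − 8(235/12) = 55/3.

Buyers pay 235/12, sellers receive 139/12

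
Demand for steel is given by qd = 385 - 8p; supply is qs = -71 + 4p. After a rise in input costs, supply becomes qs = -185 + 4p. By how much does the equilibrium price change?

Δp = 9.5

Original equilibrium: p* = 38, q* = 81.
New equilibrium: 385 - 8p = -185 + 4p, so 570 = 12p and p' = 47.5; q' = 385 − 8(47.5) = 5.
Change in price: 47.5 − 38 = 9.5.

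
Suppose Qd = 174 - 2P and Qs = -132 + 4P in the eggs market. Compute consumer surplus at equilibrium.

Consumer surplus = 1296

Equilibrium: 174 - 2P = -132 + 4P gives P* = 51, Q* = 72.
Demand choke price (Qd = 0): P = 87.
CS = ½(87 − 51)(72) = 1296.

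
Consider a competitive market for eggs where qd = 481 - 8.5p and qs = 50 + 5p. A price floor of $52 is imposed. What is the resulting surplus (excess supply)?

Surplus = 271

Equilibrium price would be p* = 862/27, so the floor at 52 binds.
At p = 52: qd = 39, qs = 310.
Surplus = 310 − 39 = 271.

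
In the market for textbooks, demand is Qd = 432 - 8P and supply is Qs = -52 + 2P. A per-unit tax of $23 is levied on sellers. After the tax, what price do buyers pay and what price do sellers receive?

Buyers pay $53, sellers receive $30

Pre-tax equilibrium: P* = 48.4, Q* = 44.8.
Tax on sellers shifts supply to Qs = -52 + 2(P − 23) = -98 + 2P.
432 - 8P = -98 + 2P gives buyer price Pb = 53; sellers receive Ps = 53 − 23 = 30.
New quantity: Q = 432 − 8(53) = 8.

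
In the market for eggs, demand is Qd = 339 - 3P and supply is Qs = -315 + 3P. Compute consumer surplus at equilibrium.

Equilibrium: 339 - 3P = -315 + 3P gives P* = 109, Q* = 12.
Demand choke price (Qd = 0): P = 113.
CS = ½(113 − 109)(12) = 24.

Consumer surplus = 24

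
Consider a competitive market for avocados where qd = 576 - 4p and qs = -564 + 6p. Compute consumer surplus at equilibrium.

Consumer surplus = 1800

Equilibrium: 576 - 4p = -564 + 6p gives p* = 114, q* = 120.
Demand choke price (qd = 0): p = 144.
CS = ½(144 − 114)(120) = 1800.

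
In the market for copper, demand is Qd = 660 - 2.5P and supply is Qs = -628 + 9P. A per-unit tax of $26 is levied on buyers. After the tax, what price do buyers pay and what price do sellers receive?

Buyers pay 3044/23, sellers receive 2446/23

Pre-tax equilibrium: P* = 112, Q* = 380.
Tax on buyers shifts demand to Qd = 660 − 2.5(P + 26) = 595 - 2.5P.
595 - 2.5P = -628 + 9P gives seller price Ps = 2446/23; buyers pay Pb = 2446/23 + 26 = 3044/23.
New quantity: Q = 660 − 2.5(3044/23) = 7570/23.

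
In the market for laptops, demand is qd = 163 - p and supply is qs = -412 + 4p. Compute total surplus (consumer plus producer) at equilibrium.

Total surplus = 1440

Equilibrium: 163 - p = -412 + 4p gives p* = 115, q* = 48.
Demand choke price: p = 163; supply starts at p = 103.
CS = ½(163 − 115)(48) = 1152; PS = ½(115 − 103)(48) = 288.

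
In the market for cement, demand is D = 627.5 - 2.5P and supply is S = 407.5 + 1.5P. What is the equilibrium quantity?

Set D = S: 627.5 - 2.5P = 407.5 + 1.5P.
220 = 4P, so P* = 55.
Q* = 627.5 − 2.5(55) = 490.

Q* = 490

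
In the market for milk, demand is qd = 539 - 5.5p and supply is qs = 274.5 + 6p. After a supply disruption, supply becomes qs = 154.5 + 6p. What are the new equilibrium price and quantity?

Original equilibrium: p* = 23, q* = 412.5.
New equilibrium: 539 - 5.5p = 154.5 + 6p, so 384.5 = 11.5p and p' = 769/23; q' = 539 − 5.5(769/23) = 16335/46.

p' = 769/23, q' = 16335/46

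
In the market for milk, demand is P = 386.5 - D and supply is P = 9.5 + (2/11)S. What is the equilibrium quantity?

Q* = 319

Set the two price expressions equal: 386.5 - Q = 9.5 + (2/11)Q.
377 = (13/11)Q, so Q* = 319.
P* = 386.5 − (1)(319) = 67.5.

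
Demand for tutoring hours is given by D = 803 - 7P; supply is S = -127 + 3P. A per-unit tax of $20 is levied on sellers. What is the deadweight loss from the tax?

Pre-tax equilibrium: P* = 93, Q* = 152.
Tax on sellers shifts supply to S = -127 + 3(P − 20) = -187 + 3P.
803 - 7P = -187 + 3P gives buyer price Pb = 99; sellers receive Ps = 99 − 20 = 79.
New quantity: Q = 803 − 7(99) = 110.
DWL = ½ × 20 × (152 − 110) = 420.

Deadweight loss = 420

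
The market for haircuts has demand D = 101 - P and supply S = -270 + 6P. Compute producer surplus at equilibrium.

Equilibrium: 101 - P = -270 + 6P gives P* = 53, Q* = 48.
Supply starts at P = 45 (where S = 0).
PS = ½(53 − 45)(48) = 192.

Producer surplus = 192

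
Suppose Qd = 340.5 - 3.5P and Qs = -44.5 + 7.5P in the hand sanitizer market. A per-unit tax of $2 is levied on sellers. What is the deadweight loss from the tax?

Pre-tax equilibrium: P* = 35, Q* = 218.
Tax on sellers shifts supply to Qs = -44.5 + 7.5(P − 2) = -59.5 + 7.5P.
340.5 - 3.5P = -59.5 + 7.5P gives buyer price Pb = 400/11; sellers receive Ps = 400/11 − 2 = 378/11.
New quantity: Q = 340.5 − 3.5(400/11) = 4691/22.
DWL = ½ × 2 × (218 − 4691/22) = 105/22.

Deadweight loss = 105/22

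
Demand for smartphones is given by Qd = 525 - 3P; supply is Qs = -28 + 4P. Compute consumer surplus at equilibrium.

Consumer surplus = 13824

Equilibrium: 525 - 3P = -28 + 4P gives P* = 79, Q* = 288.
Demand choke price (Qd = 0): P = 175.
CS = ½(175 − 79)(288) = 13824.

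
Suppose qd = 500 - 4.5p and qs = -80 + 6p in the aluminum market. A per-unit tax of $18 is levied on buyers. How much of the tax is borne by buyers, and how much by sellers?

Buyers bear 72/7, sellers bear 54/7

Pre-tax equilibrium: p* = 1160/21, q* = 1760/7.
Tax on buyers shifts demand to qd = 500 − 4.5(p + 18) = 419 - 4.5p.
419 - 4.5p = -80 + 6p gives seller price ps = 998/21; buyers pay pb = 998/21 + 18 = 1376/21.
New quantity: q = 500 − 4.5(1376/21) = 1436/7.
Buyer burden = 1376/21 − 1160/21 = 72/7; seller burden = 1160/21 − 998/21 = 54/7.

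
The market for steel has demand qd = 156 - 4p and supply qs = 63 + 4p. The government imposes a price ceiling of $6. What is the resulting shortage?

Shortage = 45

Equilibrium price would be p* = 11.625, so the ceiling at 6 binds.
At p = 6: qd = 156 − 4(6) = 132, qs = 63 + 4(6) = 87.
Shortage = 132 − 87 = 45.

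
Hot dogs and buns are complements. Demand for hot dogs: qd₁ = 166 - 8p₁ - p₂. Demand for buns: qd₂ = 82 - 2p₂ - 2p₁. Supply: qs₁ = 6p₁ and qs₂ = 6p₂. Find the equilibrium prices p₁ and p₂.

p₁ = 623/55, p₂ = 408/55

Market 1: 166 - 8p₁ - p₂ = 6p₁ → 14p₁ + p₂ = 166.
Market 2: 8p₂ + 2p₁ = 82.
Eliminating p₂: 8×(1) − 1×(2) gives 110p₁ = 1246, so p₁ = 623/55.
Back-substitute into (2): p₂ = (82 − 2×623/55) / 8 = 408/55.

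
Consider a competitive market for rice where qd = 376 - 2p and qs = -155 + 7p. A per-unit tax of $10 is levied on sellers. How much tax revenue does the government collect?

Pre-tax equilibrium: p* = 59, q* = 258.
Tax on sellers shifts supply to qs = -155 + 7(p − 10) = -225 + 7p.
376 - 2p = -225 + 7p gives buyer price pb = 601/9; sellers receive ps = 601/9 − 10 = 511/9.
New quantity: q = 376 − 2(601/9) = 2182/9.
Revenue = 10 × 2182/9 = 21820/9.

Tax revenue = 21820/9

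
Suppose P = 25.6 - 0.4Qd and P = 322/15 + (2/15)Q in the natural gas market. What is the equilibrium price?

Set the two price expressions equal: 25.6 - 0.4Q = 322/15 + (2/15)Q.
62/15 = (8/15)Q, so Q* = 7.75.
P* = 25.6 − (0.4)(7.75) = 22.5.

P* = 22.5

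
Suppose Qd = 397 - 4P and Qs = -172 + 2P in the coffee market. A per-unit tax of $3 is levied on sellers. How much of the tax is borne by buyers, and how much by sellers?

Pre-tax equilibrium: P* = 569/6, Q* = 53/3.
Tax on sellers shifts supply to Qs = -172 + 2(P − 3) = -178 + 2P.
397 - 4P = -178 + 2P gives buyer price Pb = 575/6; sellers receive Ps = 575/6 − 3 = 557/6.
New quantity: Q = 397 − 4(575/6) = 41/3.
Buyer burden = 575/6 − 569/6 = 1; seller burden = 569/6 − 557/6 = 2.

Buyers bear $1, sellers bear $2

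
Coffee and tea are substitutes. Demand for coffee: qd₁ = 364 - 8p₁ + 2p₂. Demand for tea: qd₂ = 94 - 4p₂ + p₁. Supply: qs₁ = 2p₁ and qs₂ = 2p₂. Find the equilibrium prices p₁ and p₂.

p₁ = 1186/29, p₂ = 652/29

Market 1: 364 - 8p₁ + 2p₂ = 2p₁ → 10p₁ - 2p₂ = 364.
Market 2: 6p₂ - p₁ = 94.
Eliminating p₂: 6×(1) + 2×(2) gives 58p₁ = 2372, so p₁ = 1186/29.
Back-substitute into (2): p₂ = (94 + 1×1186/29) / 6 = 652/29.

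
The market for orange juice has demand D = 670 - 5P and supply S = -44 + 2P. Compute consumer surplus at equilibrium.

Equilibrium: 670 - 5P = -44 + 2P gives P* = 102, Q* = 160.
Demand choke price (D = 0): P = 134.
CS = ½(134 − 102)(160) = 2560.

Consumer surplus = 2560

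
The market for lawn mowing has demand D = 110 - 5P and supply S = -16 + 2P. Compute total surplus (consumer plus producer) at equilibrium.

Equilibrium: 110 - 5P = -16 + 2P gives P* = 18, Q* = 20.
Demand choke price: P = 22; supply starts at P = 8.
CS = ½(22 − 18)(20) = 40; PS = ½(18 − 8)(20) = 100.

Total surplus = 140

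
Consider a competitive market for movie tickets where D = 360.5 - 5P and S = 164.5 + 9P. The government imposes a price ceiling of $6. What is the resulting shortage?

Equilibrium price would be P* = 14, so the ceiling at 6 binds.
At P = 6: D = 360.5 − 5(6) = 330.5, S = 164.5 + 9(6) = 218.5.
Shortage = 330.5 − 218.5 = 112.

Shortage = 112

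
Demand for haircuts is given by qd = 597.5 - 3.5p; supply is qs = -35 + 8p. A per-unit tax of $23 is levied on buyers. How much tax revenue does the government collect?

Tax revenue = 8027

Pre-tax equilibrium: p* = 55, q* = 405.
Tax on buyers shifts demand to qd = 597.5 − 3.5(p + 23) = 517 - 3.5p.
517 - 3.5p = -35 + 8p gives seller price ps = 48; buyers pay pb = 48 + 23 = 71.
New quantity: q = 597.5 − 3.5(71) = 349.
Revenue = 23 × 349 = 8027.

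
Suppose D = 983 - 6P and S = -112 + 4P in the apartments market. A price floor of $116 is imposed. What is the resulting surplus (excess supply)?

Equilibrium price would be P* = 109.5, so the floor at 116 binds.
At P = 116: D = 287, S = 352.
Surplus = 352 − 287 = 65.

Surplus = 65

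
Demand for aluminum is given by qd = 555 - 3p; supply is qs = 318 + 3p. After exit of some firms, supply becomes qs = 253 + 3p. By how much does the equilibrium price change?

Δp = 65/6

Original equilibrium: p* = 39.5, q* = 436.5.
New equilibrium: 555 - 3p = 253 + 3p, so 302 = 6p and p' = 151/3; q' = 555 − 3(151/3) = 404.
Change in price: 151/3 − 39.5 = 65/6.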